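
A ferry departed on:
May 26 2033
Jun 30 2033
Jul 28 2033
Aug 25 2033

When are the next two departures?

These are Thursdays with 35, 28, 28-day gaps.
Each is the final Thursday of its month — Jun 30 2033 is past the 28th, so '4th Thursday' doesn't fit.
September 2033 ends with Thursday Sep 29 2033.
October 2033 ends with Thursday Oct 27 2033.

Sep 29 2033, Oct 27 2033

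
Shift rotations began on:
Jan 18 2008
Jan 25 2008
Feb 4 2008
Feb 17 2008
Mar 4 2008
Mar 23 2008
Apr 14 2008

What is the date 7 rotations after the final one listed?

Dec 8 2008

The spacing grows by 3 each time: 7, 10, 13, 16, 19, 22 days.
Next gap: 25 days. Apr 14 2008 + 25 days = May 9 2008.
Next gap: 28 days. May 9 2008 + 28 days = Jun 6 2008.
Next gap: 31 days. Jun 6 2008 + 31 days = Jul 7 2008.
Next gap: 34 days. Jul 7 2008 + 34 days = Aug 10 2008.
Next gap: 37 days. Aug 10 2008 + 37 days = Sep 16 2008.
Next gap: 40 days. Sep 16 2008 + 40 days = Oct 26 2008.
Next gap: 43 days. Oct 26 2008 + 43 days = Dec 8 2008.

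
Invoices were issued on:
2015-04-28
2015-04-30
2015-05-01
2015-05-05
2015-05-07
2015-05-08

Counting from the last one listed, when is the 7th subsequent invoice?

The gap pattern 2, 1, 4, 2, 1 repeats every 3 events.
These are the Tuesdays, Thursdays and Fridays of each week.
Next Tuesday: 2015-05-12.
Next Thursday: 2015-05-14.
The following Friday is 2015-05-15.
Next Tuesday: 2015-05-19.
Next Thursday: 2015-05-21.
The following Friday is 2015-05-22.
The following Tuesday is 2015-05-26.

2015-05-26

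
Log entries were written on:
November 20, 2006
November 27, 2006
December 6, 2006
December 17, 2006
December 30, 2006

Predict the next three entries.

The spacing grows by 2 each time: 7, 9, 11, 13 days.
Next gap: 15 days. December 30, 2006 + 15 days = January 14, 2007.
Next gap: 17 days. January 14, 2007 + 17 days = January 31, 2007.
Next gap: 19 days. January 31, 2007 + 19 days = February 19, 2007.

January 14, 2007; January 31, 2007; February 19, 2007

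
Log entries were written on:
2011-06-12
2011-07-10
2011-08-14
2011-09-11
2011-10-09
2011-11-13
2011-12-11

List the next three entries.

Gaps: 28, 35, 28, 28, 35, 28 days — a mix of 28 and 35. Every date is a Sunday.
Each is the 2nd Sunday of its month.
January 2012 — 2nd Sunday is 2012-01-08.
2nd Sunday of February 2012: 2012-02-12.
2nd Sunday of March 2012: 2012-03-11.

2012-01-08, 2012-02-12, 2012-03-11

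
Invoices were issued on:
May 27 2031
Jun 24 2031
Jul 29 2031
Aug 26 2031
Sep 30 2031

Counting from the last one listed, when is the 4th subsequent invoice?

Jan 27 2032

Every date is a Tuesday; gaps 28, 35, 28, 35 days.
Each is the last Tuesday of its month (at least one falls on the 29th or later, ruling out '4th Tuesday').
October 2031 ends with Tuesday Oct 28 2031.
Last Tuesday of November 2031: Nov 25 2031.
December 2031 ends with Tuesday Dec 30 2031.
Last Tuesday of January 2032: Jan 27 2032.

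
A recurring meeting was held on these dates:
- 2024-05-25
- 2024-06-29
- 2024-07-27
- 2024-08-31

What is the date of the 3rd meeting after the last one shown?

2024-11-30

Every date is a Saturday; gaps 35, 28, 35 days.
Each is the last Saturday of its month (at least one falls on the 29th or later, ruling out '4th Saturday').
Last Saturday of September 2024: 2024-09-28.
October 2024 ends with Saturday 2024-10-26.
Last Saturday of November 2024: 2024-11-30.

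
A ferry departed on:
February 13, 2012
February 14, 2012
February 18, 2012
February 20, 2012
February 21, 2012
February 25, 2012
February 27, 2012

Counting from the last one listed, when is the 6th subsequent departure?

March 12, 2012

Every event lands on a Monday or Tuesday or Saturday (gaps cycle 1, 4, 2, 1, 4, 2).
So the schedule is: every Monday, Tuesday and Saturday.
The following Tuesday is February 28, 2012.
Next Saturday: March 3, 2012.
Next Monday: March 5, 2012.
The following Tuesday is March 6, 2012.
The following Saturday is March 10, 2012.
Next Monday: March 12, 2012.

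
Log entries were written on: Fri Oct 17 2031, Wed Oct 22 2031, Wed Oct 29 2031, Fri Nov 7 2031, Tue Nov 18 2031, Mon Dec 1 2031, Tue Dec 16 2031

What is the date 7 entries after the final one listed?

Tue May 25 2032

Gaps: 5, 7, 9, 11, 13, 15 days — each gap is 2 larger than the previous one.
Next gap: 17 days. Tue Dec 16 2031 + 17 days = Fri Jan 2 2032.
Next gap: 19 days. Fri Jan 2 2032 + 19 days = Wed Jan 21 2032.
Next gap: 21 days. Wed Jan 21 2032 + 21 days = Wed Feb 11 2032.
Next gap: 23 days. Wed Feb 11 2032 + 23 days = Fri Mar 5 2032.
Next gap: 25 days. Fri Mar 5 2032 + 25 days = Tue Mar 30 2032.
Next gap: 27 days. Tue Mar 30 2032 + 27 days = Mon Apr 26 2032.
Next gap: 29 days. Mon Apr 26 2032 + 29 days = Tue May 25 2032.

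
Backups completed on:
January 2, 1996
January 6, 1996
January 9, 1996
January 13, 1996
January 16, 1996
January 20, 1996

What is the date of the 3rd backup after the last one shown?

The gap pattern 4, 3, 4, 3, 4 repeats every 2 events.
These are the Tuesdays and Saturdays of each week.
The following Tuesday is January 23, 1996.
The following Saturday is January 27, 1996.
Next Tuesday: January 30, 1996.

January 30, 1996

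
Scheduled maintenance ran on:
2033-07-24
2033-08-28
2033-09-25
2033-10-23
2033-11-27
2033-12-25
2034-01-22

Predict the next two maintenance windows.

2034-02-26, 2034-03-26

All dates are Sundays, 35, 28, 28, 35, 28, 28 days apart.
Specifically, the 4th Sunday of each month.
4th Sunday of February 2034: 2034-02-26.
March 2034 — 4th Sunday is 2034-03-26.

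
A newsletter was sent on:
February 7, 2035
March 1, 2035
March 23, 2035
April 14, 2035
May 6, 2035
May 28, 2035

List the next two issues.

Gaps between consecutive events: 22, 22, 22, 22, 22 days — a constant 22-day interval.
May 28, 2035 + 22 days = June 19, 2035.
June 19, 2035 + 22 days = July 11, 2035.

June 19, 2035; July 11, 2035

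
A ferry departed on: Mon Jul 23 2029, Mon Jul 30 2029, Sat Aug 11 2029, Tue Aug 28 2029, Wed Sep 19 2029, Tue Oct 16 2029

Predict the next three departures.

Gaps: 7, 12, 17, 22, 27 days — each gap is 5 larger than the previous one.
Next gap: 32 days. Tue Oct 16 2029 + 32 days = Sat Nov 17 2029.
Next gap: 37 days. Sat Nov 17 2029 + 37 days = Mon Dec 24 2029.
Next gap: 42 days. Mon Dec 24 2029 + 42 days = Mon Feb 4 2030.

Sat Nov 17 2029, Mon Dec 24 2029, Mon Feb 4 2030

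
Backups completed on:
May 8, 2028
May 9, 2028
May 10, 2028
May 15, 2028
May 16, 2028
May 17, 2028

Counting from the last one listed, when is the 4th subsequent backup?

May 29, 2028

The gap pattern 1, 1, 5, 1, 1 repeats every 3 events.
These are the Mondays, Tuesdays and Wednesdays of each week.
Next Monday: May 22, 2028.
Next Tuesday: May 23, 2028.
Next Wednesday: May 24, 2028.
The following Monday is May 29, 2028.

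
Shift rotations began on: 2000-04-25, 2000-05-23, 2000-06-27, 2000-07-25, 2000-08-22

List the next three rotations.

2000-09-26, 2000-10-24, 2000-11-28

These are Tuesdays at 28- or 35-day spacing (28, 35, 28, 28).
The pattern: 4th Tuesday of the month.
4th Tuesday of September 2000: 2000-09-26.
October 2000 — 4th Tuesday is 2000-10-24.
November 2000 — 4th Tuesday is 2000-11-28.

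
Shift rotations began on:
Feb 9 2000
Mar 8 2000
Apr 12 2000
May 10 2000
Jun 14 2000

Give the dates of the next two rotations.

Gaps: 28, 35, 28, 35 days — a mix of 28 and 35. Every date is a Wednesday.
Each is the 2nd Wednesday of its month.
July 2000 — 2nd Wednesday is Jul 12 2000.
2nd Wednesday of August 2000: Aug 9 2000.

Jul 12 2000, Aug 9 2000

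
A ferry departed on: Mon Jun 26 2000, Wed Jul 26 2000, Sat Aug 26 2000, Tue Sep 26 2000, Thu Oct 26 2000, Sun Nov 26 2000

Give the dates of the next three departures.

Tue Dec 26 2000, Fri Jan 26 2001, Mon Feb 26 2001

Each date is the 26th; the gaps (30, 31, 31, 30, 31) track the month lengths.
The rule is the 26th of each month.
Next: December 2000 → Tue Dec 26 2000.
Next: January 2001 → Fri Jan 26 2001.
February 2001: Mon Feb 26 2001.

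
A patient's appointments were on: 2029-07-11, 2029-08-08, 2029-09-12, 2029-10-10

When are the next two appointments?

These are Wednesdays at 28- or 35-day spacing (28, 35, 28).
The pattern: 2nd Wednesday of the month.
November 2029 — 2nd Wednesday is 2029-11-14.
December 2029 — 2nd Wednesday is 2029-12-12.

2029-11-14, 2029-12-12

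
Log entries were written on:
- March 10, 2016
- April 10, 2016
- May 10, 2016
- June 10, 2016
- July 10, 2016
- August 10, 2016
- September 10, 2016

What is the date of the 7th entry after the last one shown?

Each date is the 10th; the gaps (31, 30, 31, 30, 31, 31) track the month lengths.
The rule is the 10th of each month.
October 2016: October 10, 2016.
November 2016: November 10, 2016.
Next: December 2016 → December 10, 2016.
Next: January 2017 → January 10, 2017.
February 2017: February 10, 2017.
Next: March 2017 → March 10, 2017.
April 2017: April 10, 2017.

April 10, 2017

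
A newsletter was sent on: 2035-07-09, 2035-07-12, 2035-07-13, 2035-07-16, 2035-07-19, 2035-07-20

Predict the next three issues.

Every event lands on a Monday or Thursday or Friday (gaps cycle 3, 1, 3, 3, 1).
So the schedule is: every Monday, Thursday and Friday.
The following Monday is 2035-07-23.
Next Thursday: 2035-07-26.
Next Friday: 2035-07-27.

2035-07-23, 2035-07-26, 2035-07-27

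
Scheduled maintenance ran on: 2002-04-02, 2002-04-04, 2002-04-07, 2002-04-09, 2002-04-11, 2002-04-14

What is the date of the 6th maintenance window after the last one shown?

Every event lands on a Tuesday or Thursday or Sunday (gaps cycle 2, 3, 2, 2, 3).
So the schedule is: every Tuesday, Thursday and Sunday.
Next Tuesday: 2002-04-16.
The following Thursday is 2002-04-18.
Next Sunday: 2002-04-21.
Next Tuesday: 2002-04-23.
The following Thursday is 2002-04-25.
Next Sunday: 2002-04-28.

2002-04-28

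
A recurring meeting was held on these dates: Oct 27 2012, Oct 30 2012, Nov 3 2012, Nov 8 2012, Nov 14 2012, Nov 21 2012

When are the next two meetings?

The spacing grows by 1 each time: 3, 4, 5, 6, 7 days.
Next gap: 8 days. Nov 21 2012 + 8 days = Nov 29 2012.
Next gap: 9 days. Nov 29 2012 + 9 days = Dec 8 2012.

Nov 29 2012, Dec 8 2012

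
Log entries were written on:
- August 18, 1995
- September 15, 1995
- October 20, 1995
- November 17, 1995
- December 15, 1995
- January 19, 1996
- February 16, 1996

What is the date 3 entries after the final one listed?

May 17, 1996

These are Fridays at 28- or 35-day spacing (28, 35, 28, 28, 35, 28).
The pattern: 3rd Friday of the month.
March 1996 — 3rd Friday is March 15, 1996.
3rd Friday of April 1996: April 19, 1996.
May 1996 — 3rd Friday is May 17, 1996.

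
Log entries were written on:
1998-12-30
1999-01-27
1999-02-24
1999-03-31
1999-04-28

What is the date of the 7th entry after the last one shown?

1999-11-24

Every date is a Wednesday; gaps 28, 28, 35, 28 days.
Each is the last Wednesday of its month (at least one falls on the 29th or later, ruling out '4th Wednesday').
Last Wednesday of May 1999: 1999-05-26.
Last Wednesday of June 1999: 1999-06-30.
Last Wednesday of July 1999: 1999-07-28.
Last Wednesday of August 1999: 1999-08-25.
September 1999 ends with Wednesday 1999-09-29.
Last Wednesday of October 1999: 1999-10-27.
Last Wednesday of November 1999: 1999-11-24.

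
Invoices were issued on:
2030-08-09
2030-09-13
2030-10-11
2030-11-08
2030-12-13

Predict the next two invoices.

2031-01-10, 2031-02-14

These are Fridays at 28- or 35-day spacing (35, 28, 28, 35).
The pattern: 2nd Friday of the month.
January 2031 — 2nd Friday is 2031-01-10.
February 2031 — 2nd Friday is 2031-02-14.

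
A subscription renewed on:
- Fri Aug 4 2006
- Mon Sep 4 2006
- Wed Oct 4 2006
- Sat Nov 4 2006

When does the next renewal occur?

Mon Dec 4 2006

Each date is the 4th; the gaps (31, 30, 31) track the month lengths.
The rule is the 4th of each month.
Next: December 2006 → Mon Dec 4 2006.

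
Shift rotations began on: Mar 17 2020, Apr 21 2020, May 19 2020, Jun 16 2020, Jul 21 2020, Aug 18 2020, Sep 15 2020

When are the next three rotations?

Oct 20 2020, Nov 17 2020, Dec 15 2020

Gaps: 35, 28, 28, 35, 28, 28 days — a mix of 28 and 35. Every date is a Tuesday.
Each is the 3rd Tuesday of its month.
October 2020 — 3rd Tuesday is Oct 20 2020.
November 2020 — 3rd Tuesday is Nov 17 2020.
3rd Tuesday of December 2020: Dec 15 2020.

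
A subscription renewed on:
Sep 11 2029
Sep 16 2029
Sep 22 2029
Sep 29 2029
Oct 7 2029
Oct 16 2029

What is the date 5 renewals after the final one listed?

Intervals are 5, 6, 7, 8, 9 days — an arithmetic progression with common difference 1.
Next gap: 10 days. Oct 16 2029 + 10 days = Oct 26 2029.
Next gap: 11 days. Oct 26 2029 + 11 days = Nov 6 2029.
Next gap: 12 days. Nov 6 2029 + 12 days = Nov 18 2029.
Next gap: 13 days. Nov 18 2029 + 13 days = Dec 1 2029.
Next gap: 14 days. Dec 1 2029 + 14 days = Dec 15 2029.

Dec 15 2029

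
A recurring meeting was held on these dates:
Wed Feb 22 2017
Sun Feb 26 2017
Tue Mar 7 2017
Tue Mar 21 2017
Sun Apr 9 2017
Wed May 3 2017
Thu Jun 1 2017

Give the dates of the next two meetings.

The spacing grows by 5 each time: 4, 9, 14, 19, 24, 29 days.
Next gap: 34 days. Thu Jun 1 2017 + 34 days = Wed Jul 5 2017.
Next gap: 39 days. Wed Jul 5 2017 + 39 days = Sun Aug 13 2017.

Wed Jul 5 2017, Sun Aug 13 2017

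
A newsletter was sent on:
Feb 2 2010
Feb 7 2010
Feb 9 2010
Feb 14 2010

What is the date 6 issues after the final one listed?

Mar 7 2010

Gaps: 5, 2, 5 days — not constant, but cyclic with period 2.
The events fall on every Tuesday and Sunday.
The following Tuesday is Feb 16 2010.
The following Sunday is Feb 21 2010.
The following Tuesday is Feb 23 2010.
The following Sunday is Feb 28 2010.
The following Tuesday is Mar 2 2010.
The following Sunday is Mar 7 2010.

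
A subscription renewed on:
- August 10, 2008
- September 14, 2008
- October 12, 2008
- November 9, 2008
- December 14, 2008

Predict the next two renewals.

All dates are Sundays, 35, 28, 28, 35 days apart.
Specifically, the 2nd Sunday of each month.
2nd Sunday of January 2009: January 11, 2009.
2nd Sunday of February 2009: February 8, 2009.

January 11, 2009; February 8, 2009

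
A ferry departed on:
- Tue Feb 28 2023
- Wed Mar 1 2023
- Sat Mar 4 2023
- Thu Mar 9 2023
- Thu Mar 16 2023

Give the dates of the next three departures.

The spacing grows by 2 each time: 1, 3, 5, 7 days.
Next gap: 9 days. Thu Mar 16 2023 + 9 days = Sat Mar 25 2023.
Next gap: 11 days. Sat Mar 25 2023 + 11 days = Wed Apr 5 2023.
Next gap: 13 days. Wed Apr 5 2023 + 13 days = Tue Apr 18 2023.

Sat Mar 25 2023, Wed Apr 5 2023, Tue Apr 18 2023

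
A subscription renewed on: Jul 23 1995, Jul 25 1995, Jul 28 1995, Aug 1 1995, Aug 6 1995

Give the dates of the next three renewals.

Intervals are 2, 3, 4, 5 days — an arithmetic progression with common difference 1.
Next gap: 6 days. Aug 6 1995 + 6 days = Aug 12 1995.
Next gap: 7 days. Aug 12 1995 + 7 days = Aug 19 1995.
Next gap: 8 days. Aug 19 1995 + 8 days = Aug 27 1995.

Aug 12 1995, Aug 19 1995, Aug 27 1995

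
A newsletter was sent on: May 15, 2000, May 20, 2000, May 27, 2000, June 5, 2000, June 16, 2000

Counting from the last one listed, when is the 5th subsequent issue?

September 9, 2000

Gaps: 5, 7, 9, 11 days — each gap is 2 larger than the previous one.
Next gap: 13 days. June 16, 2000 + 13 days = June 29, 2000.
Next gap: 15 days. June 29, 2000 + 15 days = July 14, 2000.
Next gap: 17 days. July 14, 2000 + 17 days = July 31, 2000.
Next gap: 19 days. July 31, 2000 + 19 days = August 19, 2000.
Next gap: 21 days. August 19, 2000 + 21 days = September 9, 2000.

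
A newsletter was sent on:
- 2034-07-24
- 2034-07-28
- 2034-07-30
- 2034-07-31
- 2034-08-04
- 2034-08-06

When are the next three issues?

Gaps: 4, 2, 1, 4, 2 days — not constant, but cyclic with period 3.
The events fall on every Monday, Friday and Sunday.
The following Monday is 2034-08-07.
Next Friday: 2034-08-11.
The following Sunday is 2034-08-13.

2034-08-07, 2034-08-11, 2034-08-13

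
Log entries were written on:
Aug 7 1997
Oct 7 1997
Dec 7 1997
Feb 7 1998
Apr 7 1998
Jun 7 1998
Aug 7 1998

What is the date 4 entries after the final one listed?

Gaps: 61, 61, 62, 59, 61, 61 days — not constant. Every event is on the 7th of the month.
Pattern: the 7th of every 2 months.
Next: October 1998 → Oct 7 1998.
Next: December 1998 → Dec 7 1998.
February 1999: Feb 7 1999.
April 1999: Apr 7 1999.

Apr 7 1999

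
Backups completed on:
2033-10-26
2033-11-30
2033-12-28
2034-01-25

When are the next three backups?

2034-02-22, 2034-03-29, 2034-04-26

These are Wednesdays with 35, 28, 28-day gaps.
Each is the final Wednesday of its month — 2033-11-30 is past the 28th, so '4th Wednesday' doesn't fit.
February 2034 ends with Wednesday 2034-02-22.
Last Wednesday of March 2034: 2034-03-29.
Last Wednesday of April 2034: 2034-04-26.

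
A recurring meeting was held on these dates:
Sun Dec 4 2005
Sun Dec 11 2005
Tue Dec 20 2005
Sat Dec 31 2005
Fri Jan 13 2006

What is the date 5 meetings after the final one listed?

Intervals are 7, 9, 11, 13 days — an arithmetic progression with common difference 2.
Next gap: 15 days. Fri Jan 13 2006 + 15 days = Sat Jan 28 2006.
Next gap: 17 days. Sat Jan 28 2006 + 17 days = Tue Feb 14 2006.
Next gap: 19 days. Tue Feb 14 2006 + 19 days = Sun Mar 5 2006.
Next gap: 21 days. Sun Mar 5 2006 + 21 days = Sun Mar 26 2006.
Next gap: 23 days. Sun Mar 26 2006 + 23 days = Tue Apr 18 2006.

Tue Apr 18 2006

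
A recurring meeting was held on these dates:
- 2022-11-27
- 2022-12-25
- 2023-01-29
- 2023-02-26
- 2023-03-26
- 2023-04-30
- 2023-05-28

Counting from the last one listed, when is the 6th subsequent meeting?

2023-11-26

Every date is a Sunday; gaps 28, 35, 28, 28, 35, 28 days.
Each is the last Sunday of its month (at least one falls on the 29th or later, ruling out '4th Sunday').
June 2023 ends with Sunday 2023-06-25.
July 2023 ends with Sunday 2023-07-30.
Last Sunday of August 2023: 2023-08-27.
Last Sunday of September 2023: 2023-09-24.
Last Sunday of October 2023: 2023-10-29.
November 2023 ends with Sunday 2023-11-26.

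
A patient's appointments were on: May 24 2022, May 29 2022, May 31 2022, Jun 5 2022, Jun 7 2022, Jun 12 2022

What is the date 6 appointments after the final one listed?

The gap pattern 5, 2, 5, 2, 5 repeats every 2 events.
These are the Tuesdays and Sundays of each week.
Next Tuesday: Jun 14 2022.
The following Sunday is Jun 19 2022.
The following Tuesday is Jun 21 2022.
The following Sunday is Jun 26 2022.
The following Tuesday is Jun 28 2022.
The following Sunday is Jul 3 2022.

Jul 3 2022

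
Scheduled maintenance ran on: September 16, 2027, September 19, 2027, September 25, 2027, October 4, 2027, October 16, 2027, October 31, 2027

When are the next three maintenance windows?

Intervals are 3, 6, 9, 12, 15 days — an arithmetic progression with common difference 3.
Next gap: 18 days. October 31, 2027 + 18 days = November 18, 2027.
Next gap: 21 days. November 18, 2027 + 21 days = December 9, 2027.
Next gap: 24 days. December 9, 2027 + 24 days = January 2, 2028.

November 18, 2027; December 9, 2027; January 2, 2028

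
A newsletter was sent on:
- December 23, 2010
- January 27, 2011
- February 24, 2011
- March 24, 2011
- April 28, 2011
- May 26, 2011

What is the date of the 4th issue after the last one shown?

These are Thursdays at 28- or 35-day spacing (35, 28, 28, 35, 28).
The pattern: 4th Thursday of the month.
4th Thursday of June 2011: June 23, 2011.
4th Thursday of July 2011: July 28, 2011.
4th Thursday of August 2011: August 25, 2011.
September 2011 — 4th Thursday is September 22, 2011.

September 22, 2011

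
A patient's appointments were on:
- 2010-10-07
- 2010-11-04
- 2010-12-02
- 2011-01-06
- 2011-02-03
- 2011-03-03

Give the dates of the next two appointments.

2011-04-07, 2011-05-05

These are Thursdays at 28- or 35-day spacing (28, 28, 35, 28, 28).
The pattern: 1st Thursday of the month.
April 2011 — 1st Thursday is 2011-04-07.
May 2011 — 1st Thursday is 2011-05-05.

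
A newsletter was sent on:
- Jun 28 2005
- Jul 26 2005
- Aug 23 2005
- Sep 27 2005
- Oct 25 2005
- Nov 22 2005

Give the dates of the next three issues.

Dec 27 2005, Jan 24 2006, Feb 28 2006

All dates are Tuesdays, 28, 28, 35, 28, 28 days apart.
Specifically, the 4th Tuesday of each month.
4th Tuesday of December 2005: Dec 27 2005.
4th Tuesday of January 2006: Jan 24 2006.
February 2006 — 4th Tuesday is Feb 28 2006.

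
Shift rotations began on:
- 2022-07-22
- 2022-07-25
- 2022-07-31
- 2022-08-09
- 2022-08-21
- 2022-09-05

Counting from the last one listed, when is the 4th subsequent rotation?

Intervals are 3, 6, 9, 12, 15 days — an arithmetic progression with common difference 3.
Next gap: 18 days. 2022-09-05 + 18 days = 2022-09-23.
Next gap: 21 days. 2022-09-23 + 21 days = 2022-10-14.
Next gap: 24 days. 2022-10-14 + 24 days = 2022-11-07.
Next gap: 27 days. 2022-11-07 + 27 days = 2022-12-04.

2022-12-04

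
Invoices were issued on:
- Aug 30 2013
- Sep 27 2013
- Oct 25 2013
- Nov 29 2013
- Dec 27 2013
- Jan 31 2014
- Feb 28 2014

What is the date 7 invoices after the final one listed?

Sep 26 2014

Every date is a Friday; gaps 28, 28, 35, 28, 35, 28 days.
Each is the last Friday of its month (at least one falls on the 29th or later, ruling out '4th Friday').
March 2014 ends with Friday Mar 28 2014.
Last Friday of April 2014: Apr 25 2014.
Last Friday of May 2014: May 30 2014.
June 2014 ends with Friday Jun 27 2014.
July 2014 ends with Friday Jul 25 2014.
August 2014 ends with Friday Aug 29 2014.
Last Friday of September 2014: Sep 26 2014.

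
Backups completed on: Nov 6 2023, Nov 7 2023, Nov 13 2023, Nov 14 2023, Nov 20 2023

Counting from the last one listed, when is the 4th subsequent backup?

The gap pattern 1, 6, 1, 6 repeats every 2 events.
These are the Mondays and Tuesdays of each week.
Next Tuesday: Nov 21 2023.
The following Monday is Nov 27 2023.
The following Tuesday is Nov 28 2023.
Next Monday: Dec 4 2023.

Dec 4 2023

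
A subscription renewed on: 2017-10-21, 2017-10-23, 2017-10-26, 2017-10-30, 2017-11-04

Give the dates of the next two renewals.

Intervals are 2, 3, 4, 5 days — an arithmetic progression with common difference 1.
Next gap: 6 days. 2017-11-04 + 6 days = 2017-11-10.
Next gap: 7 days. 2017-11-10 + 7 days = 2017-11-17.

2017-11-10, 2017-11-17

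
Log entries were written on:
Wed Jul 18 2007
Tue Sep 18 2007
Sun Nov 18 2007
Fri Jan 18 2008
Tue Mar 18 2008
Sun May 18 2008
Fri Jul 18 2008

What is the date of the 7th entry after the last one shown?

Gaps: 62, 61, 61, 60, 61, 61 days — not constant. Every event is on the 18th of the month.
Pattern: the 18th of every 2 months.
Next: September 2008 → Thu Sep 18 2008.
November 2008: Tue Nov 18 2008.
January 2009: Sun Jan 18 2009.
March 2009: Wed Mar 18 2009.
Next: May 2009 → Mon May 18 2009.
Next: July 2009 → Sat Jul 18 2009.
September 2009: Fri Sep 18 2009.

Fri Sep 18 2009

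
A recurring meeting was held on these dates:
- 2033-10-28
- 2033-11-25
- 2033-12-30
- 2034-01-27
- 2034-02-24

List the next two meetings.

2034-03-31, 2034-04-28

All Fridays; the gaps (28, 35, 28, 28) vary with month length.
This is the last Friday of each month.
March 2034 ends with Friday 2034-03-31.
Last Friday of April 2034: 2034-04-28.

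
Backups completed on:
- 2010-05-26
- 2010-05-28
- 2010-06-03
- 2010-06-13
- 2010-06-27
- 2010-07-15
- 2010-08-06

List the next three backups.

2010-09-01, 2010-10-01, 2010-11-04

Intervals are 2, 6, 10, 14, 18, 22 days — an arithmetic progression with common difference 4.
Next gap: 26 days. 2010-08-06 + 26 days = 2010-09-01.
Next gap: 30 days. 2010-09-01 + 30 days = 2010-10-01.
Next gap: 34 days. 2010-10-01 + 34 days = 2010-11-04.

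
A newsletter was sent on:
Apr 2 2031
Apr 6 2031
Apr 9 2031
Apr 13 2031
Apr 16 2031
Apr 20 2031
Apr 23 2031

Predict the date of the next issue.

The gap pattern 4, 3, 4, 3, 4, 3 repeats every 2 events.
These are the Wednesdays and Sundays of each week.
Next Sunday: Apr 27 2031.

Apr 27 2031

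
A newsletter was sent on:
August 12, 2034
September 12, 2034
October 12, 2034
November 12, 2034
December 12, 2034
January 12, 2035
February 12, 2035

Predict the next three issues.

March 12, 2035; April 12, 2035; May 12, 2035

The day-of-month is always 12 (31, 30, 31, 30, 31, 31 days between events).
So this recurs on the 12th of each month.
Next: March 2035 → March 12, 2035.
April 2035: April 12, 2035.
Next: May 2035 → May 12, 2035.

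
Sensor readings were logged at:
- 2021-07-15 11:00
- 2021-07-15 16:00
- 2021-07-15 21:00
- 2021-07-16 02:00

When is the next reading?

Gaps: 5, 5, 5 hours — each event is 5 hours after the previous one.
2021-07-16 02:00 + 5 h = 2021-07-16 07:00.

2021-07-16 07:00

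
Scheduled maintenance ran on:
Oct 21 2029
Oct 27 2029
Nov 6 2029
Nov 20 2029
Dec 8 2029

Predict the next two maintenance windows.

Gaps: 6, 10, 14, 18 days — each gap is 4 larger than the previous one.
Next gap: 22 days. Dec 8 2029 + 22 days = Dec 30 2029.
Next gap: 26 days. Dec 30 2029 + 26 days = Jan 25 2030.

Dec 30 2029, Jan 25 2030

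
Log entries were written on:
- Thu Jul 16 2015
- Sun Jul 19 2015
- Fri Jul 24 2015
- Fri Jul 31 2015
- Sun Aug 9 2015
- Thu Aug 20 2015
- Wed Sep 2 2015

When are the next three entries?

Gaps: 3, 5, 7, 9, 11, 13 days — each gap is 2 larger than the previous one.
Next gap: 15 days. Wed Sep 2 2015 + 15 days = Thu Sep 17 2015.
Next gap: 17 days. Thu Sep 17 2015 + 17 days = Sun Oct 4 2015.
Next gap: 19 days. Sun Oct 4 2015 + 19 days = Fri Oct 23 2015.

Thu Sep 17 2015, Sun Oct 4 2015, Fri Oct 23 2015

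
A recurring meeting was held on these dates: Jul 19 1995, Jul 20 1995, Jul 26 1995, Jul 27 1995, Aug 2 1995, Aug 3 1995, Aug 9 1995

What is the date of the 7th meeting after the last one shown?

Aug 31 1995

Gaps: 1, 6, 1, 6, 1, 6 days — not constant, but cyclic with period 2.
The events fall on every Wednesday and Thursday.
The following Thursday is Aug 10 1995.
The following Wednesday is Aug 16 1995.
Next Thursday: Aug 17 1995.
The following Wednesday is Aug 23 1995.
Next Thursday: Aug 24 1995.
Next Wednesday: Aug 30 1995.
Next Thursday: Aug 31 1995.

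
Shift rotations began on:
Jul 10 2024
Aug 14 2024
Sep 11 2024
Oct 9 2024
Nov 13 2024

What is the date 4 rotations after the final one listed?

These are Wednesdays at 28- or 35-day spacing (35, 28, 28, 35).
The pattern: 2nd Wednesday of the month.
2nd Wednesday of December 2024: Dec 11 2024.
2nd Wednesday of January 2025: Jan 8 2025.
February 2025 — 2nd Wednesday is Feb 12 2025.
March 2025 — 2nd Wednesday is Mar 12 2025.

Mar 12 2025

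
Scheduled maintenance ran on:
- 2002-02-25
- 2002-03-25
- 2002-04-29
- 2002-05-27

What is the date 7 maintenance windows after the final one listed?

These are Mondays with 28, 35, 28-day gaps.
Each is the final Monday of its month — 2002-04-29 is past the 28th, so '4th Monday' doesn't fit.
June 2002 ends with Monday 2002-06-24.
July 2002 ends with Monday 2002-07-29.
Last Monday of August 2002: 2002-08-26.
September 2002 ends with Monday 2002-09-30.
Last Monday of October 2002: 2002-10-28.
November 2002 ends with Monday 2002-11-25.
Last Monday of December 2002: 2002-12-30.

2002-12-30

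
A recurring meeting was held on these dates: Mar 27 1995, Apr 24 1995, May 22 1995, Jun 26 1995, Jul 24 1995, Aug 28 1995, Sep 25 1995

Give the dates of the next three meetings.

Oct 23 1995, Nov 27 1995, Dec 25 1995

All dates are Mondays, 28, 28, 35, 28, 35, 28 days apart.
Specifically, the 4th Monday of each month.
4th Monday of October 1995: Oct 23 1995.
November 1995 — 4th Monday is Nov 27 1995.
December 1995 — 4th Monday is Dec 25 1995.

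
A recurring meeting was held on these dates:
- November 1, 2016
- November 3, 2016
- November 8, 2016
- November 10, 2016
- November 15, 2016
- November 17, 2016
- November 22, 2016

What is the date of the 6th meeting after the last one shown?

December 13, 2016

Gaps: 2, 5, 2, 5, 2, 5 days — not constant, but cyclic with period 2.
The events fall on every Tuesday and Thursday.
The following Thursday is November 24, 2016.
Next Tuesday: November 29, 2016.
The following Thursday is December 1, 2016.
Next Tuesday: December 6, 2016.
The following Thursday is December 8, 2016.
The following Tuesday is December 13, 2016.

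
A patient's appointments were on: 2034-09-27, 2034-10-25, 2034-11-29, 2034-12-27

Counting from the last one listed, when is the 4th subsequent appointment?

These are Wednesdays with 28, 35, 28-day gaps.
Each is the final Wednesday of its month — 2034-11-29 is past the 28th, so '4th Wednesday' doesn't fit.
Last Wednesday of January 2035: 2035-01-31.
Last Wednesday of February 2035: 2035-02-28.
Last Wednesday of March 2035: 2035-03-28.
Last Wednesday of April 2035: 2035-04-25.

2035-04-25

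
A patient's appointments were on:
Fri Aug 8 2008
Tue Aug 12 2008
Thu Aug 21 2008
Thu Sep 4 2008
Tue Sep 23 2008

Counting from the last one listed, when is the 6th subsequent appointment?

The spacing grows by 5 each time: 4, 9, 14, 19 days.
Next gap: 24 days. Tue Sep 23 2008 + 24 days = Fri Oct 17 2008.
Next gap: 29 days. Fri Oct 17 2008 + 29 days = Sat Nov 15 2008.
Next gap: 34 days. Sat Nov 15 2008 + 34 days = Fri Dec 19 2008.
Next gap: 39 days. Fri Dec 19 2008 + 39 days = Tue Jan 27 2009.
Next gap: 44 days. Tue Jan 27 2009 + 44 days = Thu Mar 12 2009.
Next gap: 49 days. Thu Mar 12 2009 + 49 days = Thu Apr 30 2009.

Thu Apr 30 2009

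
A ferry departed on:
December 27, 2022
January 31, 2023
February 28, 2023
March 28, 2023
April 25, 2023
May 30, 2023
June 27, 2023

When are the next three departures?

These are Tuesdays with 35, 28, 28, 28, 35, 28-day gaps.
Each is the final Tuesday of its month — January 31, 2023 is past the 28th, so '4th Tuesday' doesn't fit.
July 2023 ends with Tuesday July 25, 2023.
Last Tuesday of August 2023: August 29, 2023.
Last Tuesday of September 2023: September 26, 2023.

July 25, 2023; August 29, 2023; September 26, 2023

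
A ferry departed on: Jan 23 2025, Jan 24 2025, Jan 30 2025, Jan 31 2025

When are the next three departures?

Gaps: 1, 6, 1 days — not constant, but cyclic with period 2.
The events fall on every Thursday and Friday.
Next Thursday: Feb 6 2025.
The following Friday is Feb 7 2025.
The following Thursday is Feb 13 2025.

Feb 6 2025, Feb 7 2025, Feb 13 2025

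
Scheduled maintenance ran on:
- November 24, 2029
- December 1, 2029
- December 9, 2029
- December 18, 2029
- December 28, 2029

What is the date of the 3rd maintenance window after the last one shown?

Gaps: 7, 8, 9, 10 days — each gap is 1 larger than the previous one.
Next gap: 11 days. December 28, 2029 + 11 days = January 8, 2030.
Next gap: 12 days. January 8, 2030 + 12 days = January 20, 2030.
Next gap: 13 days. January 20, 2030 + 13 days = February 2, 2030.

February 2, 2030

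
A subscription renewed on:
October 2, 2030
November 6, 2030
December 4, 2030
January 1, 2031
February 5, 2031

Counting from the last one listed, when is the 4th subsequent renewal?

All dates are Wednesdays, 35, 28, 28, 35 days apart.
Specifically, the 1st Wednesday of each month.
March 2031 — 1st Wednesday is March 5, 2031.
1st Wednesday of April 2031: April 2, 2031.
1st Wednesday of May 2031: May 7, 2031.
June 2031 — 1st Wednesday is June 4, 2031.

June 4, 2031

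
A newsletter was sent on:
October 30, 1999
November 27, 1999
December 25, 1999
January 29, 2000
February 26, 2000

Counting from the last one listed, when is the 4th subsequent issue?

June 24, 2000

These are Saturdays with 28, 28, 35, 28-day gaps.
Each is the final Saturday of its month — October 30, 1999 is past the 28th, so '4th Saturday' doesn't fit.
March 2000 ends with Saturday March 25, 2000.
Last Saturday of April 2000: April 29, 2000.
May 2000 ends with Saturday May 27, 2000.
Last Saturday of June 2000: June 24, 2000.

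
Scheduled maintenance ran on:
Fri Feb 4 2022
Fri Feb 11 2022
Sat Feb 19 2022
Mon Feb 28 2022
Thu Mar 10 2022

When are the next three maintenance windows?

Mon Mar 21 2022, Sat Apr 2 2022, Fri Apr 15 2022

The spacing grows by 1 each time: 7, 8, 9, 10 days.
Next gap: 11 days. Thu Mar 10 2022 + 11 days = Mon Mar 21 2022.
Next gap: 12 days. Mon Mar 21 2022 + 12 days = Sat Apr 2 2022.
Next gap: 13 days. Sat Apr 2 2022 + 13 days = Fri Apr 15 2022.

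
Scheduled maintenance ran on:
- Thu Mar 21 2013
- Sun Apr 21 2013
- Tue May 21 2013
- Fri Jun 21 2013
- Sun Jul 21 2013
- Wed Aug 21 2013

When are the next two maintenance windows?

The day-of-month is always 21 (31, 30, 31, 30, 31 days between events).
So this recurs on the 21st of each month.
Next: September 2013 → Sat Sep 21 2013.
October 2013: Mon Oct 21 2013.

Sat Sep 21 2013, Mon Oct 21 2013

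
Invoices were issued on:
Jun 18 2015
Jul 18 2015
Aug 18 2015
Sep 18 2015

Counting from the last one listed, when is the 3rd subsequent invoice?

Gaps: 30, 31, 31 days — not constant. Every event is on the 18th of the month.
Pattern: the 18th of each month.
Next: October 2015 → Oct 18 2015.
Next: November 2015 → Nov 18 2015.
Next: December 2015 → Dec 18 2015.

Dec 18 2015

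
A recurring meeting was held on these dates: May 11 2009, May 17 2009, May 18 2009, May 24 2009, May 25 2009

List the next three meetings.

Every event lands on a Monday or Sunday (gaps cycle 6, 1, 6, 1).
So the schedule is: every Monday and Sunday.
Next Sunday: May 31 2009.
Next Monday: Jun 1 2009.
Next Sunday: Jun 7 2009.

May 31 2009, Jun 1 2009, Jun 7 2009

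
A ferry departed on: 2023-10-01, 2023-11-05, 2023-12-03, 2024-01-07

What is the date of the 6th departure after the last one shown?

2024-07-07

All dates are Sundays, 35, 28, 35 days apart.
Specifically, the 1st Sunday of each month.
February 2024 — 1st Sunday is 2024-02-04.
1st Sunday of March 2024: 2024-03-03.
April 2024 — 1st Sunday is 2024-04-07.
1st Sunday of May 2024: 2024-05-05.
June 2024 — 1st Sunday is 2024-06-02.
July 2024 — 1st Sunday is 2024-07-07.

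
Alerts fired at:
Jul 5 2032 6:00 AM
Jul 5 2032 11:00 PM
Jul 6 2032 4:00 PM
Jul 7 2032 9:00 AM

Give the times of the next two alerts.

Spacing: 17, 17, 17 h — constant 17 h.
Jul 7 2032 9:00 AM + 17 h = Jul 8 2032 2:00 AM.
Jul 8 2032 2:00 AM + 17 h = Jul 8 2032 7:00 PM.

Jul 8 2032 2:00 AM, Jul 8 2032 7:00 PM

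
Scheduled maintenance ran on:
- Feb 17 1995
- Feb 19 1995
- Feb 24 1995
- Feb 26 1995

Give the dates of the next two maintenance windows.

Mar 3 1995, Mar 5 1995

Every event lands on a Friday or Sunday (gaps cycle 2, 5, 2).
So the schedule is: every Friday and Sunday.
The following Friday is Mar 3 1995.
Next Sunday: Mar 5 1995.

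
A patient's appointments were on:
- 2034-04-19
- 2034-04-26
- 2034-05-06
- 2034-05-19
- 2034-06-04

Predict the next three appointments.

The spacing grows by 3 each time: 7, 10, 13, 16 days.
Next gap: 19 days. 2034-06-04 + 19 days = 2034-06-23.
Next gap: 22 days. 2034-06-23 + 22 days = 2034-07-15.
Next gap: 25 days. 2034-07-15 + 25 days = 2034-08-09.

2034-06-23, 2034-07-15, 2034-08-09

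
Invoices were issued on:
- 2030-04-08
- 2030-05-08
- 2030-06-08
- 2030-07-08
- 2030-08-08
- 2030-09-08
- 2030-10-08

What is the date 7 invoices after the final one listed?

Gaps: 30, 31, 30, 31, 31, 30 days — not constant. Every event is on the 8th of the month.
Pattern: the 8th of each month.
Next: November 2030 → 2030-11-08.
Next: December 2030 → 2030-12-08.
January 2031: 2031-01-08.
Next: February 2031 → 2031-02-08.
Next: March 2031 → 2031-03-08.
April 2031: 2031-04-08.
Next: May 2031 → 2031-05-08.

2031-05-08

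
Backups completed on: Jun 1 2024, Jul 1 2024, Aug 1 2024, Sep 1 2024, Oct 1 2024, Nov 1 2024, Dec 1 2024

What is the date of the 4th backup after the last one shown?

Apr 1 2025

Each date is the 1st; the gaps (30, 31, 31, 30, 31, 30) track the month lengths.
The rule is the 1st of each month.
Next: January 2025 → Jan 1 2025.
Next: February 2025 → Feb 1 2025.
March 2025: Mar 1 2025.
Next: April 2025 → Apr 1 2025.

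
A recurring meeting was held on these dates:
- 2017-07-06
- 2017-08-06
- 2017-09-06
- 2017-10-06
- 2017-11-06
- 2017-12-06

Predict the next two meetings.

2018-01-06, 2018-02-06

Gaps: 31, 31, 30, 31, 30 days — not constant. Every event is on the 6th of the month.
Pattern: the 6th of each month.
January 2018: 2018-01-06.
February 2018: 2018-02-06.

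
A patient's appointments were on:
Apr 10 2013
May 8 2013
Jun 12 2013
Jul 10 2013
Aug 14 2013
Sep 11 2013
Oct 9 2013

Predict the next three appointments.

These are Wednesdays at 28- or 35-day spacing (28, 35, 28, 35, 28, 28).
The pattern: 2nd Wednesday of the month.
2nd Wednesday of November 2013: Nov 13 2013.
2nd Wednesday of December 2013: Dec 11 2013.
January 2014 — 2nd Wednesday is Jan 8 2014.

Nov 13 2013, Dec 11 2013, Jan 8 2014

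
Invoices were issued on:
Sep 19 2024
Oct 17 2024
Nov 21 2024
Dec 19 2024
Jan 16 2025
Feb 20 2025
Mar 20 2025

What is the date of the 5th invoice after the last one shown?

Gaps: 28, 35, 28, 28, 35, 28 days — a mix of 28 and 35. Every date is a Thursday.
Each is the 3rd Thursday of its month.
3rd Thursday of April 2025: Apr 17 2025.
May 2025 — 3rd Thursday is May 15 2025.
June 2025 — 3rd Thursday is Jun 19 2025.
3rd Thursday of July 2025: Jul 17 2025.
3rd Thursday of August 2025: Aug 21 2025.

Aug 21 2025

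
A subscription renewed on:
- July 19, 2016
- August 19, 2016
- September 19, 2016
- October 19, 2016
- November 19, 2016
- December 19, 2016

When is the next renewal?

January 19, 2017

Each date is the 19th; the gaps (31, 31, 30, 31, 30) track the month lengths.
The rule is the 19th of each month.
Next: January 2017 → January 19, 2017.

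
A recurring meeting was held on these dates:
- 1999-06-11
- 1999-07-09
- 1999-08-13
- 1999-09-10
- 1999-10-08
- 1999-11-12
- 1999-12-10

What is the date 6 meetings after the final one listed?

Gaps: 28, 35, 28, 28, 35, 28 days — a mix of 28 and 35. Every date is a Friday.
Each is the 2nd Friday of its month.
January 2000 — 2nd Friday is 2000-01-14.
February 2000 — 2nd Friday is 2000-02-11.
March 2000 — 2nd Friday is 2000-03-10.
April 2000 — 2nd Friday is 2000-04-14.
May 2000 — 2nd Friday is 2000-05-12.
June 2000 — 2nd Friday is 2000-06-09.

2000-06-09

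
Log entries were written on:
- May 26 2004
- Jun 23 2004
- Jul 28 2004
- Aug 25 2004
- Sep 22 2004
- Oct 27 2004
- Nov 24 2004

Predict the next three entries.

All dates are Wednesdays, 28, 35, 28, 28, 35, 28 days apart.
Specifically, the 4th Wednesday of each month.
4th Wednesday of December 2004: Dec 22 2004.
January 2005 — 4th Wednesday is Jan 26 2005.
February 2005 — 4th Wednesday is Feb 23 2005.

Dec 22 2004, Jan 26 2005, Feb 23 2005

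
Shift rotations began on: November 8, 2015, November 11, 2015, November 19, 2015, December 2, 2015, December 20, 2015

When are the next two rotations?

January 12, 2016; February 9, 2016

Intervals are 3, 8, 13, 18 days — an arithmetic progression with common difference 5.
Next gap: 23 days. December 20, 2015 + 23 days = January 12, 2016.
Next gap: 28 days. January 12, 2016 + 28 days = February 9, 2016.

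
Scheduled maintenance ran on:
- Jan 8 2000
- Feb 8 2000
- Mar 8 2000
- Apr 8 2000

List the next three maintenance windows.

Gaps: 31, 29, 31 days — not constant. Every event is on the 8th of the month.
Pattern: the 8th of each month.
May 2000: May 8 2000.
June 2000: Jun 8 2000.
Next: July 2000 → Jul 8 2000.

May 8 2000, Jun 8 2000, Jul 8 2000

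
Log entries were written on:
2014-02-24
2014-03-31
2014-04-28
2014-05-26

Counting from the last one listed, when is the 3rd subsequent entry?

2014-08-25

Every date is a Monday; gaps 35, 28, 28 days.
Each is the last Monday of its month (at least one falls on the 29th or later, ruling out '4th Monday').
Last Monday of June 2014: 2014-06-30.
Last Monday of July 2014: 2014-07-28.
August 2014 ends with Monday 2014-08-25.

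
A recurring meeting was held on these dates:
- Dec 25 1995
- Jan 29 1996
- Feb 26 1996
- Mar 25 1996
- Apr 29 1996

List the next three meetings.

May 27 1996, Jun 24 1996, Jul 29 1996

These are Mondays with 35, 28, 28, 35-day gaps.
Each is the final Monday of its month — Jan 29 1996 is past the 28th, so '4th Monday' doesn't fit.
May 1996 ends with Monday May 27 1996.
Last Monday of June 1996: Jun 24 1996.
July 1996 ends with Monday Jul 29 1996.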